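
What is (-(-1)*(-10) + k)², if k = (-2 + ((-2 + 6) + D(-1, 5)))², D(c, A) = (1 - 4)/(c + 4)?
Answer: 81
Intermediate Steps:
D(c, A) = -3/(4 + c)
k = 1 (k = (-2 + ((-2 + 6) - 3/(4 - 1)))² = (-2 + (4 - 3/3))² = (-2 + (4 - 3*⅓))² = (-2 + (4 - 1))² = (-2 + 3)² = 1² = 1)
(-(-1)*(-10) + k)² = (-(-1)*(-10) + 1)² = (-1*10 + 1)² = (-10 + 1)² = (-9)² = 81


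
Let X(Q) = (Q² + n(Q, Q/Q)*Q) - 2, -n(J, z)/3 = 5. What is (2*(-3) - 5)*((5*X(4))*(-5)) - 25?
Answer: -12675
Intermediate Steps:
n(J, z) = -15 (n(J, z) = -3*5 = -15)
X(Q) = -2 + Q² - 15*Q (X(Q) = (Q² - 15*Q) - 2 = -2 + Q² - 15*Q)
(2*(-3) - 5)*((5*X(4))*(-5)) - 25 = (2*(-3) - 5)*((5*(-2 + 4² - 15*4))*(-5)) - 25 = (-6 - 5)*((5*(-2 + 16 - 60))*(-5)) - 25 = -11*5*(-46)*(-5) - 25 = -(-2530)*(-5) - 25 = -11*1150 - 25 = -12650 - 25 = -12675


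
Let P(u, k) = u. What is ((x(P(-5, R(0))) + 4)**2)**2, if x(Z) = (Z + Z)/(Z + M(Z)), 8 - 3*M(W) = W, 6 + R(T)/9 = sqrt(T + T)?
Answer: 130321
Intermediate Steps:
R(T) = -54 + 9*sqrt(2)*sqrt(T) (R(T) = -54 + 9*sqrt(T + T) = -54 + 9*sqrt(2*T) = -54 + 9*(sqrt(2)*sqrt(T)) = -54 + 9*sqrt(2)*sqrt(T))
M(W) = 8/3 - W/3
x(Z) = 2*Z/(8/3 + 2*Z/3) (x(Z) = (Z + Z)/(Z + (8/3 - Z/3)) = (2*Z)/(8/3 + 2*Z/3) = 2*Z/(8/3 + 2*Z/3))
((x(P(-5, R(0))) + 4)**2)**2 = ((3*(-5)/(4 - 5) + 4)**2)**2 = ((3*(-5)/(-1) + 4)**2)**2 = ((3*(-5)*(-1) + 4)**2)**2 = ((15 + 4)**2)**2 = (19**2)**2 = 361**2 = 130321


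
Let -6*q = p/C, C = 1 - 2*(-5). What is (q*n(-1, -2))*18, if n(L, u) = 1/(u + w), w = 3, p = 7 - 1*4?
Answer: -9/11 ≈ -0.81818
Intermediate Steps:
p = 3 (p = 7 - 4 = 3)
C = 11 (C = 1 + 10 = 11)
n(L, u) = 1/(3 + u) (n(L, u) = 1/(u + 3) = 1/(3 + u))
q = -1/22 (q = -1/(2*11) = -⅙*3/11 = -1/22 ≈ -0.045455)
(q*n(-1, -2))*18 = -1/(22*(3 - 2))*18 = -1/22/1*18 = -1/22*1*18 = -1/22*18 = -9/11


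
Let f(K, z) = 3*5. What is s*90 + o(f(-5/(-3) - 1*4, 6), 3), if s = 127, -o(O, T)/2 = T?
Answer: 11424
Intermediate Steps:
f(K, z) = 15
o(O, T) = -2*T
s*90 + o(f(-5/(-3) - 1*4, 6), 3) = 127*90 - 2*3 = 11430 - 6 = 11424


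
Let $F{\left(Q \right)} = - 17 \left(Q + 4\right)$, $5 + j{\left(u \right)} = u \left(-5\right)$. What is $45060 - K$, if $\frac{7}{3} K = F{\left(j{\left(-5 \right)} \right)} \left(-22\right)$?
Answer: $\frac{288492}{7} \approx 41213.0$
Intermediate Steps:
$j{\left(u \right)} = -5 - 5 u$ ($j{\left(u \right)} = -5 + u \left(-5\right) = -5 - 5 u$)
$F{\left(Q \right)} = -68 - 17 Q$ ($F{\left(Q \right)} = - 17 \left(4 + Q\right) = -68 - 17 Q$)
$K = \frac{26928}{7}$ ($K = \frac{3 \left(-68 - 17 \left(-5 - -25\right)\right) \left(-22\right)}{7} = \frac{3 \left(-68 - 17 \left(-5 + 25\right)\right) \left(-22\right)}{7} = \frac{3 \left(-68 - 340\right) \left(-22\right)}{7} = \frac{3 \left(\left(-408\right) \left(-22\right)\right)}{7} = \frac{3}{7} \cdot 8976 = \frac{26928}{7} \approx 3846.9$)
$45060 - K = 45060 - \frac{26928}{7} = \frac{288492}{7}$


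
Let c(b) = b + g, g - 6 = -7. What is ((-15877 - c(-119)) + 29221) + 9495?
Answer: 22959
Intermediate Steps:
g = -1 (g = 6 - 7 = -1)
c(b) = -1 + b (c(b) = b - 1 = -1 + b)
((-15877 - c(-119)) + 29221) + 9495 = ((-15877 - (-1 - 119)) + 29221) + 9495 = ((-15877 - 1*(-120)) + 29221) + 9495 = ((-15877 + 120) + 29221) + 9495 = (-15757 + 29221) + 9495 = 13464 + 9495 = 22959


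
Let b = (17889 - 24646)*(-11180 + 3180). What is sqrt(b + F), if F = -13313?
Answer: 3*sqrt(6004743) ≈ 7351.4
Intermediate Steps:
b = 54056000 (b = -6757*(-8000) = 54056000)
sqrt(b + F) = sqrt(54056000 - 13313) = sqrt(54042687) = 3*sqrt(6004743)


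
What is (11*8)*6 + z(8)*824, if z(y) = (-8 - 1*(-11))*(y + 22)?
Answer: 74688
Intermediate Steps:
z(y) = 66 + 3*y (z(y) = (-8 + 11)*(22 + y) = 3*(22 + y) = 66 + 3*y)
(11*8)*6 + z(8)*824 = (11*8)*6 + (66 + 3*8)*824 = 88*6 + (66 + 24)*824 = 528 + 90*824 = 528 + 74160 = 74688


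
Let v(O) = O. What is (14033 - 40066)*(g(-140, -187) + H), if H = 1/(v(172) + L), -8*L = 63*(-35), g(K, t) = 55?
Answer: -5127537779/3581 ≈ -1.4319e+6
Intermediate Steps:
L = 2205/8 (L = -63*(-35)/8 = -⅛*(-2205) = 2205/8 ≈ 275.63)
H = 8/3581 (H = 1/(172 + 2205/8) = 1/(3581/8) = 8/3581 ≈ 0.0022340)
(14033 - 40066)*(g(-140, -187) + H) = (14033 - 40066)*(55 + 8/3581) = -26033*196963/3581 = -5127537779/3581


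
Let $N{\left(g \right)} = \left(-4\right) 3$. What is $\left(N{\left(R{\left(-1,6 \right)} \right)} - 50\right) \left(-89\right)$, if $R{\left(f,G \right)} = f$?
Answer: $5518$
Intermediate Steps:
$N{\left(g \right)} = -12$
$\left(N{\left(R{\left(-1,6 \right)} \right)} - 50\right) \left(-89\right) = \left(-12 - 50\right) \left(-89\right) = \left(-62\right) \left(-89\right) = 5518$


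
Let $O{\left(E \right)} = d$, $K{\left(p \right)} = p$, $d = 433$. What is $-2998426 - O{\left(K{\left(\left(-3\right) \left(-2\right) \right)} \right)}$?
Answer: $-2998859$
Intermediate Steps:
$O{\left(E \right)} = 433$
$-2998426 - O{\left(K{\left(\left(-3\right) \left(-2\right) \right)} \right)} = -2998426 - 433 = -2998859$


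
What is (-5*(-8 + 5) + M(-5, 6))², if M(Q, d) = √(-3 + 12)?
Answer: 324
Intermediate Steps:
M(Q, d) = 3 (M(Q, d) = √9 = 3)
(-5*(-8 + 5) + M(-5, 6))² = (-5*(-8 + 5) + 3)² = (-5*(-3) + 3)² = (15 + 3)² = 18² = 324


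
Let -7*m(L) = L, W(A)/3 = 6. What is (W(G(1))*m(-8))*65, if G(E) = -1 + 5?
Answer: 9360/7 ≈ 1337.1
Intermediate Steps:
G(E) = 4
W(A) = 18 (W(A) = 3*6 = 18)
m(L) = -L/7
(W(G(1))*m(-8))*65 = (18*(-⅐*(-8)))*65 = (18*(8/7))*65 = (144/7)*65 = 9360/7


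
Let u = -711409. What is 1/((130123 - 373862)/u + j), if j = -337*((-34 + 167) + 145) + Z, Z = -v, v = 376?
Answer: -711409/66916309619 ≈ -1.0631e-5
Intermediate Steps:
Z = -376 (Z = -1*376 = -376)
j = -94062 (j = -337*((-34 + 167) + 145) - 376 = -337*(133 + 145) - 376 = -337*278 - 376 = -93686 - 376 = -94062)
1/((130123 - 373862)/u + j) = 1/((130123 - 373862)/(-711409) - 94062) = 1/(-243739*(-1/711409) - 94062) = 1/(243739/711409 - 94062) = 1/(-66916309619/711409) = -711409/66916309619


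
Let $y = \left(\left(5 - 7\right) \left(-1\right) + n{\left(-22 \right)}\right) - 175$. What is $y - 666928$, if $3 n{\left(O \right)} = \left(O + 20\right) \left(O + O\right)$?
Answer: $- \frac{2001215}{3} \approx -6.6707 \cdot 10^{5}$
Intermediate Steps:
$n{\left(O \right)} = \frac{2 O \left(20 + O\right)}{3}$ ($n{\left(O \right)} = \frac{\left(O + 20\right) \left(O + O\right)}{3} = \frac{\left(20 + O\right) 2 O}{3} = \frac{2 O \left(20 + O\right)}{3}$)
$y = - \frac{431}{3}$ ($y = \left(\left(5 - 7\right) \left(-1\right) + \frac{2}{3} \left(-22\right) \left(20 - 22\right)\right) - 175 = \left(\left(-2\right) \left(-1\right) + \frac{2}{3} \left(-22\right) \left(-2\right)\right) - 175 = \left(2 + \frac{88}{3}\right) - 175 = \frac{94}{3} - 175 = - \frac{431}{3} \approx -143.67$)
$y - 666928 = - \frac{431}{3} - 666928 = - \frac{2001215}{3}$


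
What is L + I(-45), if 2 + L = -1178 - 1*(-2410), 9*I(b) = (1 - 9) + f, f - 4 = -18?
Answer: 11048/9 ≈ 1227.6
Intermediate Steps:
f = -14 (f = 4 - 18 = -14)
I(b) = -22/9 (I(b) = ((1 - 9) - 14)/9 = (-8 - 14)/9 = (⅑)*(-22) = -22/9)
L = 1230 (L = -2 + (-1178 - 1*(-2410)) = -2 + (-1178 + 2410) = -2 + 1232 = 1230)
L + I(-45) = 1230 - 22/9 = 11048/9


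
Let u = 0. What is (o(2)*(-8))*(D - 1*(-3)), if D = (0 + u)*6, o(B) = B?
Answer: -48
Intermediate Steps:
D = 0 (D = (0 + 0)*6 = 0*6 = 0)
(o(2)*(-8))*(D - 1*(-3)) = (2*(-8))*(0 - 1*(-3)) = -16*(0 + 3) = -16*3 = -48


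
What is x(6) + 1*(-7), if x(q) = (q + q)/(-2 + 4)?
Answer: -1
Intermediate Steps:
x(q) = q (x(q) = (2*q)/2 = (2*q)*(½) = q)
x(6) + 1*(-7) = 6 + 1*(-7) = 6 - 7 = -1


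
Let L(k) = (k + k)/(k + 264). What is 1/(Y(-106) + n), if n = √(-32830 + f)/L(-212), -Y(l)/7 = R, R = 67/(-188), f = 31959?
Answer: 3696644/28634639 + 12176008*I*√871/1918520813 ≈ 0.1291 + 0.1873*I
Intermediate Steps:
L(k) = 2*k/(264 + k) (L(k) = (2*k)/(264 + k) = 2*k/(264 + k))
R = -67/188 (R = 67*(-1/188) = -67/188 ≈ -0.35638)
Y(l) = 469/188 (Y(l) = -7*(-67/188) = 469/188)
n = -13*I*√871/106 (n = √(-32830 + 31959)/((2*(-212)/(264 - 212))) = √(-871)/((2*(-212)/52)) = (I*√871)/((2*(-212)*(1/52))) = (I*√871)/(-106/13) = (I*√871)*(-13/106) = -13*I*√871/106 ≈ -3.6195*I)
1/(Y(-106) + n) = 1/(469/188 - 13*I*√871/106)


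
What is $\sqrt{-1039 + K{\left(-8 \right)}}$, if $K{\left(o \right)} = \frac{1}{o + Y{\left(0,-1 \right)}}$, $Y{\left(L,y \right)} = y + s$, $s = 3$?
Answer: $\frac{i \sqrt{37410}}{6} \approx 32.236 i$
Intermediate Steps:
$Y{\left(L,y \right)} = 3 + y$ ($Y{\left(L,y \right)} = y + 3 = 3 + y$)
$K{\left(o \right)} = \frac{1}{2 + o}$ ($K{\left(o \right)} = \frac{1}{o + \left(3 - 1\right)} = \frac{1}{o + 2} = \frac{1}{2 + o}$)
$\sqrt{-1039 + K{\left(-8 \right)}} = \sqrt{-1039 + \frac{1}{2 - 8}} = \sqrt{-1039 + \frac{1}{-6}} = \sqrt{-1039 - \frac{1}{6}} = \sqrt{- \frac{6235}{6}} = \frac{i \sqrt{37410}}{6}$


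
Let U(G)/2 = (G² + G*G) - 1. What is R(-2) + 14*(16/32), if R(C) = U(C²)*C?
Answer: -117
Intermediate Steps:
U(G) = -2 + 4*G² (U(G) = 2*((G² + G*G) - 1) = 2*((G² + G²) - 1) = 2*(2*G² - 1) = 2*(-1 + 2*G²) = -2 + 4*G²)
R(C) = C*(-2 + 4*C⁴) (R(C) = (-2 + 4*(C²)²)*C = (-2 + 4*C⁴)*C = C*(-2 + 4*C⁴))
R(-2) + 14*(16/32) = (-2*(-2) + 4*(-2)⁵) + 14*(16/32) = (4 + 4*(-32)) + 14*(16*(1/32)) = (4 - 128) + 14*(½) = -124 + 7 = -117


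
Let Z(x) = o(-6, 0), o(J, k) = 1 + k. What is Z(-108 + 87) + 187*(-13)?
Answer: -2430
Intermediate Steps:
Z(x) = 1 (Z(x) = 1 + 0 = 1)
Z(-108 + 87) + 187*(-13) = 1 + 187*(-13) = 1 - 2431 = -2430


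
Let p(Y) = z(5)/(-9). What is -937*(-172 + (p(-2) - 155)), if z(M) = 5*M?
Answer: 2781016/9 ≈ 3.0900e+5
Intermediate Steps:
p(Y) = -25/9 (p(Y) = (5*5)/(-9) = 25*(-1/9) = -25/9)
-937*(-172 + (p(-2) - 155)) = -937*(-172 + (-25/9 - 155)) = -937*(-172 - 1420/9) = -937*(-2968/9) = 2781016/9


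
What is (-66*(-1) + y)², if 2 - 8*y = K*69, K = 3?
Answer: 104329/64 ≈ 1630.1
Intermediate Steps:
y = -205/8 (y = ¼ - 3*69/8 = ¼ - ⅛*207 = ¼ - 207/8 = -205/8 ≈ -25.625)
(-66*(-1) + y)² = (-66*(-1) - 205/8)² = (66 - 205/8)² = (323/8)² = 104329/64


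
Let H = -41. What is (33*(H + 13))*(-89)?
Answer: 82236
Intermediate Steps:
(33*(H + 13))*(-89) = (33*(-41 + 13))*(-89) = (33*(-28))*(-89) = -924*(-89) = 82236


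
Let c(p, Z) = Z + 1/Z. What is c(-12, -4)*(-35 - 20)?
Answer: 935/4 ≈ 233.75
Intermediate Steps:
c(-12, -4)*(-35 - 20) = (-4 + 1/(-4))*(-35 - 20) = (-4 - ¼)*(-55) = -17/4*(-55) = 935/4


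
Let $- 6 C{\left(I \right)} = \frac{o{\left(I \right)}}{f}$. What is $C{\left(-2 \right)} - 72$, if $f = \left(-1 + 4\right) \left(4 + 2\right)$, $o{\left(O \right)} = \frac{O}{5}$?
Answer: $- \frac{19439}{270} \approx -71.996$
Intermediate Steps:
$o{\left(O \right)} = \frac{O}{5}$ ($o{\left(O \right)} = O \frac{1}{5} = \frac{O}{5}$)
$f = 18$ ($f = 3 \cdot 6 = 18$)
$C{\left(I \right)} = - \frac{I}{540}$ ($C{\left(I \right)} = - \frac{\frac{I}{5} \cdot \frac{1}{18}}{6} = - \frac{\frac{1}{90} I}{6} = - \frac{I}{540}$)
$C{\left(-2 \right)} - 72 = \left(- \frac{1}{540}\right) \left(-2\right) - 72 = \frac{1}{270} - 72 = - \frac{19439}{270}$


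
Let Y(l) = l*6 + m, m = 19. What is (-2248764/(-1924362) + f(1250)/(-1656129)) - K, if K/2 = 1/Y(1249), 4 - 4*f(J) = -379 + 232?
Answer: 188372524976013/161238173417684 ≈ 1.1683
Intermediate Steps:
f(J) = 151/4 (f(J) = 1 - (-379 + 232)/4 = 1 - ¼*(-147) = 1 + 147/4 = 151/4)
Y(l) = 19 + 6*l (Y(l) = l*6 + 19 = 6*l + 19 = 19 + 6*l)
K = 2/7513 (K = 2/(19 + 6*1249) = 2/(19 + 7494) = 2/7513 ≈ 0.00026621)
(-2248764/(-1924362) + f(1250)/(-1656129)) - K = (-2248764/(-1924362) + (151/4)/(-1656129)) - 1*2/7513 = (-2248764*(-1/1924362) + (151/4)*(-1/1656129)) - 2/7513 = (374794/320727 - 151/6624516) - 2/7513 = 275864491103/236073460348 - 2/7513 = 188372524976013/161238173417684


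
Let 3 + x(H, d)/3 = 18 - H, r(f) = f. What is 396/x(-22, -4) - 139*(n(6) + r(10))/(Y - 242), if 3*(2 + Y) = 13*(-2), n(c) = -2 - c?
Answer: 65457/14023 ≈ 4.6678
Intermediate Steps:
x(H, d) = 45 - 3*H (x(H, d) = -9 + 3*(18 - H) = -9 + (54 - 3*H) = 45 - 3*H)
Y = -32/3 (Y = -2 + (13*(-2))/3 = -2 + (⅓)*(-26) = -2 - 26/3 = -32/3 ≈ -10.667)
396/x(-22, -4) - 139*(n(6) + r(10))/(Y - 242) = 396/(45 - 3*(-22)) - 139*((-2 - 1*6) + 10)/(-32/3 - 242) = 396/(45 + 66) - 139/((-758/(3*((-2 - 6) + 10)))) = 396/111 - 139/((-758/(3*(-8 + 10)))) = 396*(1/111) - 139/((-758/3/2)) = 132/37 - 139/((-758/3*½)) = 132/37 - 139/(-379/3) = 132/37 - 139*(-3/379) = 132/37 + 417/379 = 65457/14023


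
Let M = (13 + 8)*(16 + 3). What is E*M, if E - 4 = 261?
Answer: 105735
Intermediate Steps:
E = 265 (E = 4 + 261 = 265)
M = 399 (M = 21*19 = 399)
E*M = 265*399 = 105735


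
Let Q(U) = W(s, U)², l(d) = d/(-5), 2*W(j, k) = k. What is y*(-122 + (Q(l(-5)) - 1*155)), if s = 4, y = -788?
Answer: 218079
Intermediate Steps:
W(j, k) = k/2
l(d) = -d/5 (l(d) = d*(-⅕) = -d/5)
Q(U) = U²/4 (Q(U) = (U/2)² = U²/4)
y*(-122 + (Q(l(-5)) - 1*155)) = -788*(-122 + ((-⅕*(-5))²/4 - 1*155)) = -788*(-122 + ((¼)*1² - 155)) = -788*(-122 + ((¼)*1 - 155)) = -788*(-122 + (¼ - 155)) = -788*(-122 - 619/4) = -788*(-1107/4) = 218079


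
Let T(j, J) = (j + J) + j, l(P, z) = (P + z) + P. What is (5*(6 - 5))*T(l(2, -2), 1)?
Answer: 25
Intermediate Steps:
l(P, z) = z + 2*P
T(j, J) = J + 2*j (T(j, J) = (J + j) + j = J + 2*j)
(5*(6 - 5))*T(l(2, -2), 1) = (5*(6 - 5))*(1 + 2*(-2 + 2*2)) = (5*1)*(1 + 2*(-2 + 4)) = 5*(1 + 2*2) = 5*(1 + 4) = 5*5 = 25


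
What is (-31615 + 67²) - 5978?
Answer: -33104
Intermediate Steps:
(-31615 + 67²) - 5978 = (-31615 + 4489) - 5978 = -27126 - 5978 = -33104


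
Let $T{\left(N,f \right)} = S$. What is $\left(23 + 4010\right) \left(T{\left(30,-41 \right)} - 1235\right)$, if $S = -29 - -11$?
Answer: $-5053349$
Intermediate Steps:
$S = -18$ ($S = -29 + 11 = -18$)
$T{\left(N,f \right)} = -18$
$\left(23 + 4010\right) \left(T{\left(30,-41 \right)} - 1235\right) = \left(23 + 4010\right) \left(-18 - 1235\right) = 4033 \left(-1253\right) = -5053349$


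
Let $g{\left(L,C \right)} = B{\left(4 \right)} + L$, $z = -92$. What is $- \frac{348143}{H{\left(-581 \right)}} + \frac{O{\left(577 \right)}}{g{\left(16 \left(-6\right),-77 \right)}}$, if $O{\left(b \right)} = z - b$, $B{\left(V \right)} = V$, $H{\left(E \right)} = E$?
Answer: $\frac{32417845}{53452} \approx 606.49$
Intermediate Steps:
$g{\left(L,C \right)} = 4 + L$
$O{\left(b \right)} = -92 - b$
$- \frac{348143}{H{\left(-581 \right)}} + \frac{O{\left(577 \right)}}{g{\left(16 \left(-6\right),-77 \right)}} = - \frac{348143}{-581} + \frac{-92 - 577}{4 + 16 \left(-6\right)} = \left(-348143\right) \left(- \frac{1}{581}\right) + \frac{-92 - 577}{4 - 96} = \frac{348143}{581} - \frac{669}{-92} = \frac{348143}{581} - - \frac{669}{92} = \frac{348143}{581} + \frac{669}{92} = \frac{32417845}{53452}$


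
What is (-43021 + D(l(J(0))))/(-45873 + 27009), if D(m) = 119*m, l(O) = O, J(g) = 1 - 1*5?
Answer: 4833/2096 ≈ 2.3058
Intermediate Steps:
J(g) = -4 (J(g) = 1 - 5 = -4)
(-43021 + D(l(J(0))))/(-45873 + 27009) = (-43021 + 119*(-4))/(-45873 + 27009) = (-43021 - 476)/(-18864) = -43497*(-1/18864) = 4833/2096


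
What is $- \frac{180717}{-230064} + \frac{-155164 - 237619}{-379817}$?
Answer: $\frac{53001538967}{29127406096} \approx 1.8196$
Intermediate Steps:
$- \frac{180717}{-230064} + \frac{-155164 - 237619}{-379817} = \left(-180717\right) \left(- \frac{1}{230064}\right) - - \frac{392783}{379817} = \frac{60239}{76688} + \frac{392783}{379817} = \frac{53001538967}{29127406096}$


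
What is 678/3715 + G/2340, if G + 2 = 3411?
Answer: 2850191/1738620 ≈ 1.6393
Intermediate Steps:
G = 3409 (G = -2 + 3411 = 3409)
678/3715 + G/2340 = 678/3715 + 3409/2340 = 2850191/1738620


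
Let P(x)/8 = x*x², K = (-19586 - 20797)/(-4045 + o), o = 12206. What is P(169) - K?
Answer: 315132746375/8161 ≈ 3.8614e+7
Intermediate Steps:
K = -40383/8161 (K = (-19586 - 20797)/(-4045 + 12206) = -40383/8161 ≈ -4.9483)
P(x) = 8*x³ (P(x) = 8*(x*x²) = 8*x³)
P(169) - K = 8*169³ - 1*(-40383/8161) = 8*4826809 + 40383/8161 = 38614472 + 40383/8161 = 315132746375/8161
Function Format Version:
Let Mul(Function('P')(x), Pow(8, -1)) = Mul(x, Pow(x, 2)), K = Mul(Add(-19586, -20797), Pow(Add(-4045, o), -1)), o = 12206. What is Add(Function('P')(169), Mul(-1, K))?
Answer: Rational(315132746375, 8161) ≈ 3.8614e+7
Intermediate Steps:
K = Rational(-40383, 8161) (K = Mul(Add(-19586, -20797), Pow(Add(-4045, 12206), -1)) = Mul(-40383, Pow(8161, -1)) = Mul(-40383, Rational(1, 8161)) = Rational(-40383, 8161) ≈ -4.9483)
Function('P')(x) = Mul(8, Pow(x, 3)) (Function('P')(x) = Mul(8, Mul(x, Pow(x, 2))) = Mul(8, Pow(x, 3)))
Add(Function('P')(169), Mul(-1, K)) = Add(Mul(8, Pow(169, 3)), Mul(-1, Rational(-40383, 8161))) = Add(Mul(8, 4826809), Rational(40383, 8161)) = Add(38614472, Rational(40383, 8161)) = Rational(315132746375, 8161)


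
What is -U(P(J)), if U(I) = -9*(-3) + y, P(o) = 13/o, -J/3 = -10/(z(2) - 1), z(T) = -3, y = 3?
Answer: -30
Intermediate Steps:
J = -15/2 (J = -3*(-10)/(-3 - 1) = -3*(-10)/(-4) = -(-3)*(-10)/4 = -3*5/2 = -15/2 ≈ -7.5000)
U(I) = 30 (U(I) = -9*(-3) + 3 = 27 + 3 = 30)
-U(P(J)) = -1*30 = -30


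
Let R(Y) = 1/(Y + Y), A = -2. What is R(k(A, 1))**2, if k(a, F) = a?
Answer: 1/16 ≈ 0.062500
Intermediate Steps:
R(Y) = 1/(2*Y)
R(k(A, 1))**2 = ((1/2)/(-2))**2 = ((1/2)*(-1/2))**2 = (-1/4)**2 = 1/16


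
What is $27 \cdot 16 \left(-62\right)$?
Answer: $-26784$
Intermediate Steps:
$27 \cdot 16 \left(-62\right) = 432 \left(-62\right) = -26784$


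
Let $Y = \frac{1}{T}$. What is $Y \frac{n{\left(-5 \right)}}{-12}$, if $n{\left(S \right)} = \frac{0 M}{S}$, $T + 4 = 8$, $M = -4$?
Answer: $0$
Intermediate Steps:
$T = 4$ ($T = -4 + 8 = 4$)
$n{\left(S \right)} = 0$ ($n{\left(S \right)} = \frac{0 \left(-4\right)}{S} = \frac{0}{S} = 0$)
$Y = \frac{1}{4} \approx 0.25$
$Y \frac{n{\left(-5 \right)}}{-12} = \frac{0 \frac{1}{-12}}{4} = \frac{0 \left(- \frac{1}{12}\right)}{4} = \frac{1}{4} \cdot 0 = 0$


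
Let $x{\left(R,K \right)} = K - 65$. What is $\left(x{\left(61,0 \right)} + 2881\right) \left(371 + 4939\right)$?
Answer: $14952960$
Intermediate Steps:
$x{\left(R,K \right)} = -65 + K$
$\left(x{\left(61,0 \right)} + 2881\right) \left(371 + 4939\right) = \left(\left(-65 + 0\right) + 2881\right) \left(371 + 4939\right) = \left(-65 + 2881\right) 5310 = 2816 \cdot 5310 = 14952960$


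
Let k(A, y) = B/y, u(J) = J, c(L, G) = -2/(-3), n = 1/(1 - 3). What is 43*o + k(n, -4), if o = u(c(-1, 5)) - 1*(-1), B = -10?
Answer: 445/6 ≈ 74.167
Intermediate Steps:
n = -1/2 (n = 1/(-2) = -1/2 ≈ -0.50000)
c(L, G) = 2/3 (c(L, G) = -2*(-1/3) = 2/3)
o = 5/3 (o = 2/3 - 1*(-1) = 2/3 + 1 = 5/3 ≈ 1.6667)
k(A, y) = -10/y
43*o + k(n, -4) = 43*(5/3) - 10/(-4) = 215/3 - 10*(-1/4) = 215/3 + 5/2 = 445/6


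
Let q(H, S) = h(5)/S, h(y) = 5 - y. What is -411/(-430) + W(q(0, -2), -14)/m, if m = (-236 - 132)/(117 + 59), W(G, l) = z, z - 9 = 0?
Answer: -33117/9890 ≈ -3.3485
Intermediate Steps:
q(H, S) = 0 (q(H, S) = (5 - 1*5)/S = (5 - 5)/S = 0/S = 0)
z = 9 (z = 9 + 0 = 9)
W(G, l) = 9
m = -23/11 (m = -368/176 = -368*1/176 = -23/11 ≈ -2.0909)
-411/(-430) + W(q(0, -2), -14)/m = -411/(-430) + 9/(-23/11) = -411*(-1/430) + 9*(-11/23) = 411/430 - 99/23 = -33117/9890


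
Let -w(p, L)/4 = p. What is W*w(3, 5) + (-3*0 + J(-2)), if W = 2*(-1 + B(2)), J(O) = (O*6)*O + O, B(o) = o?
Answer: -2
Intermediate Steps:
J(O) = O + 6*O² (J(O) = (6*O)*O + O = 6*O² + O = O + 6*O²)
w(p, L) = -4*p
W = 2 (W = 2*(-1 + 2) = 2*1 = 2)
W*w(3, 5) + (-3*0 + J(-2)) = 2*(-4*3) + (-3*0 - 2*(1 + 6*(-2))) = 2*(-12) + (0 - 2*(1 - 12)) = -24 + (0 - 2*(-11)) = -24 + (0 + 22) = -24 + 22 = -2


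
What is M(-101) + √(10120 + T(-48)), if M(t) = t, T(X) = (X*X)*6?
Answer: -101 + 2*√5986 ≈ 53.738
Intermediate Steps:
T(X) = 6*X² (T(X) = X²*6 = 6*X²)
M(-101) + √(10120 + T(-48)) = -101 + √(10120 + 6*(-48)²) = -101 + √(10120 + 6*2304) = -101 + √(10120 + 13824) = -101 + √23944 = -101 + 2*√5986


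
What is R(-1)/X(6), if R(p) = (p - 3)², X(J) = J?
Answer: 8/3 ≈ 2.6667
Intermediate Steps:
R(p) = (-3 + p)²
R(-1)/X(6) = (-3 - 1)²/6 = (-4)²*(⅙) = 16*(⅙) = 8/3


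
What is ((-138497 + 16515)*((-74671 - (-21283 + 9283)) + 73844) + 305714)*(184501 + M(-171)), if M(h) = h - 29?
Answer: -251128389998772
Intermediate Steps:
M(h) = -29 + h
((-138497 + 16515)*((-74671 - (-21283 + 9283)) + 73844) + 305714)*(184501 + M(-171)) = ((-138497 + 16515)*((-74671 - (-21283 + 9283)) + 73844) + 305714)*(184501 + (-29 - 171)) = (-121982*((-74671 - 1*(-12000)) + 73844) + 305714)*(184501 - 200) = (-121982*((-74671 + 12000) + 73844) + 305714)*184301 = (-121982*(-62671 + 73844) + 305714)*184301 = (-121982*11173 + 305714)*184301 = (-1362904886 + 305714)*184301 = -1362599172*184301 = -251128389998772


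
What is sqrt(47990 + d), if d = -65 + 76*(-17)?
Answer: sqrt(46633) ≈ 215.95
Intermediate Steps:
d = -1357 (d = -65 - 1292 = -1357)
sqrt(47990 + d) = sqrt(47990 - 1357) = sqrt(46633)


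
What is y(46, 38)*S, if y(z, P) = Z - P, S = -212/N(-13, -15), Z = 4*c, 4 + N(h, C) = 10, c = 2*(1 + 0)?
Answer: 1060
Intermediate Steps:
c = 2 (c = 2*1 = 2)
N(h, C) = 6 (N(h, C) = -4 + 10 = 6)
Z = 8 (Z = 4*2 = 8)
S = -106/3 (S = -212/6 = -212*⅙ = -106/3 ≈ -35.333)
y(z, P) = 8 - P
y(46, 38)*S = (8 - 1*38)*(-106/3) = (8 - 38)*(-106/3) = -30*(-106/3) = 1060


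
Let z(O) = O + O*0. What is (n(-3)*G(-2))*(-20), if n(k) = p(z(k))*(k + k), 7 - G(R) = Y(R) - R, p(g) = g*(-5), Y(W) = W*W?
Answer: 1800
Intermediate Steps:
Y(W) = W²
z(O) = O (z(O) = O + 0 = O)
p(g) = -5*g
G(R) = 7 + R - R² (G(R) = 7 - (R² - R) = 7 + (R - R²) = 7 + R - R²)
n(k) = -10*k² (n(k) = (-5*k)*(k + k) = (-5*k)*(2*k) = -10*k²)
(n(-3)*G(-2))*(-20) = ((-10*(-3)²)*(7 - 2 - 1*(-2)²))*(-20) = ((-10*9)*(7 - 2 - 1*4))*(-20) = -90*(7 - 2 - 4)*(-20) = -90*1*(-20) = -90*(-20) = 1800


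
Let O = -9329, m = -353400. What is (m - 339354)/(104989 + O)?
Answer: -346377/47830 ≈ -7.2418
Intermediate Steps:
(m - 339354)/(104989 + O) = (-353400 - 339354)/(104989 - 9329) = -692754/95660 = -692754*1/95660 = -346377/47830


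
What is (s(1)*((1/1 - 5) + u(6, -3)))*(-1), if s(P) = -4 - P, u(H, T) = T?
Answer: -35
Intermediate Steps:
(s(1)*((1/1 - 5) + u(6, -3)))*(-1) = ((-4 - 1*1)*((1/1 - 5) - 3))*(-1) = ((-4 - 1)*((1 - 5) - 3))*(-1) = -5*(-4 - 3)*(-1) = -5*(-7)*(-1) = 35*(-1) = -35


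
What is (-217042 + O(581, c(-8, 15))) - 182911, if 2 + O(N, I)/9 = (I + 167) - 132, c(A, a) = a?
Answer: -399521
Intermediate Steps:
O(N, I) = 297 + 9*I (O(N, I) = -18 + 9*((I + 167) - 132) = -18 + 9*((167 + I) - 132) = -18 + 9*(35 + I) = -18 + (315 + 9*I) = 297 + 9*I)
(-217042 + O(581, c(-8, 15))) - 182911 = (-217042 + (297 + 9*15)) - 182911 = (-217042 + (297 + 135)) - 182911 = (-217042 + 432) - 182911 = -216610 - 182911 = -399521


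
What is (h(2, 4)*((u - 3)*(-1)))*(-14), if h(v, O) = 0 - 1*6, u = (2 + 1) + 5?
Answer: -420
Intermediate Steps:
u = 8 (u = 3 + 5 = 8)
h(v, O) = -6 (h(v, O) = 0 - 6 = -6)
(h(2, 4)*((u - 3)*(-1)))*(-14) = -6*(8 - 3)*(-1)*(-14) = -30*(-1)*(-14) = -6*(-5)*(-14) = 30*(-14) = -420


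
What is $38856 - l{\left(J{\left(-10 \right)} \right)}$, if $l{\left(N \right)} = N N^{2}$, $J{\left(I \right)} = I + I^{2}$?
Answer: $-690144$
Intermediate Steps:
$l{\left(N \right)} = N^{3}$
$38856 - l{\left(J{\left(-10 \right)} \right)} = 38856 - \left(- 10 \left(1 - 10\right)\right)^{3} = 38856 - \left(\left(-10\right) \left(-9\right)\right)^{3} = 38856 - 90^{3} = 38856 - 729000 = -690144$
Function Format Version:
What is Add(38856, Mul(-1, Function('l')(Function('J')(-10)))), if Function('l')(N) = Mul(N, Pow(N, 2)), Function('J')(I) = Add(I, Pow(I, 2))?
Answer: -690144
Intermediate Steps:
Function('l')(N) = Pow(N, 3)
Add(38856, Mul(-1, Function('l')(Function('J')(-10)))) = Add(38856, Mul(-1, Pow(Mul(-10, Add(1, -10)), 3))) = Add(38856, Mul(-1, Pow(Mul(-10, -9), 3))) = Add(38856, Mul(-1, Pow(90, 3))) = Add(38856, Mul(-1, 729000)) = Add(38856, -729000) = -690144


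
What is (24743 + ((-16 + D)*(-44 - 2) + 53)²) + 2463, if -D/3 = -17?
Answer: 2451455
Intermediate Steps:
D = 51 (D = -3*(-17) = 51)
(24743 + ((-16 + D)*(-44 - 2) + 53)²) + 2463 = (24743 + ((-16 + 51)*(-44 - 2) + 53)²) + 2463 = (24743 + (35*(-46) + 53)²) + 2463 = (24743 + (-1610 + 53)²) + 2463 = (24743 + (-1557)²) + 2463 = (24743 + 2424249) + 2463 = 2448992 + 2463 = 2451455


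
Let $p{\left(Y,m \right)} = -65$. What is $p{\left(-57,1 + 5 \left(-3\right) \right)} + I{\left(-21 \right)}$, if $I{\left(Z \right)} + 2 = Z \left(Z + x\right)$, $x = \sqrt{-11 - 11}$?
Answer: $374 - 21 i \sqrt{22} \approx 374.0 - 98.499 i$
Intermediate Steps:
$x = i \sqrt{22}$ ($x = \sqrt{-22} = i \sqrt{22} \approx 4.6904 i$)
$I{\left(Z \right)} = -2 + Z \left(Z + i \sqrt{22}\right)$
$p{\left(-57,1 + 5 \left(-3\right) \right)} + I{\left(-21 \right)} = -65 + \left(-2 + \left(-21\right)^{2} + i \left(-21\right) \sqrt{22}\right) = -65 - \left(-439 + 21 i \sqrt{22}\right) = -65 + \left(439 - 21 i \sqrt{22}\right) = 374 - 21 i \sqrt{22}$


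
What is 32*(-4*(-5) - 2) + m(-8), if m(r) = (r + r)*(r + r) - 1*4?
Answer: 828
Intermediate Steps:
m(r) = -4 + 4*r**2 (m(r) = (2*r)*(2*r) - 4 = 4*r**2 - 4 = -4 + 4*r**2)
32*(-4*(-5) - 2) + m(-8) = 32*(-4*(-5) - 2) + (-4 + 4*(-8)**2) = 32*(20 - 2) + (-4 + 4*64) = 32*18 + (-4 + 256) = 576 + 252 = 828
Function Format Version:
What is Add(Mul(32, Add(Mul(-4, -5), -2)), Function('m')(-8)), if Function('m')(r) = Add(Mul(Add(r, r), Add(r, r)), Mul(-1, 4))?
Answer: 828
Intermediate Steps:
Function('m')(r) = Add(-4, Mul(4, Pow(r, 2))) (Function('m')(r) = Add(Mul(Mul(2, r), Mul(2, r)), -4) = Add(Mul(4, Pow(r, 2)), -4) = Add(-4, Mul(4, Pow(r, 2))))
Add(Mul(32, Add(Mul(-4, -5), -2)), Function('m')(-8)) = Add(Mul(32, Add(Mul(-4, -5), -2)), Add(-4, Mul(4, Pow(-8, 2)))) = Add(Mul(32, Add(20, -2)), Add(-4, Mul(4, 64))) = Add(Mul(32, 18), Add(-4, 256)) = Add(576, 252) = 828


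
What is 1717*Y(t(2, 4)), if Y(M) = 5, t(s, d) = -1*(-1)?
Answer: 8585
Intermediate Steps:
t(s, d) = 1
1717*Y(t(2, 4)) = 1717*5 = 8585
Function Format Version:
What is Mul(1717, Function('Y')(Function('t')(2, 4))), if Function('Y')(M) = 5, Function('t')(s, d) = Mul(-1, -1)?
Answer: 8585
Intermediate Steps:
Function('t')(s, d) = 1
Mul(1717, Function('Y')(Function('t')(2, 4))) = Mul(1717, 5) = 8585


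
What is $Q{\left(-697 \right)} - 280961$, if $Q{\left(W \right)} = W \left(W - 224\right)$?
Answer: $360976$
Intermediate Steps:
$Q{\left(W \right)} = W \left(-224 + W\right)$
$Q{\left(-697 \right)} - 280961 = - 697 \left(-224 - 697\right) - 280961 = \left(-697\right) \left(-921\right) - 280961 = 641937 - 280961 = 360976$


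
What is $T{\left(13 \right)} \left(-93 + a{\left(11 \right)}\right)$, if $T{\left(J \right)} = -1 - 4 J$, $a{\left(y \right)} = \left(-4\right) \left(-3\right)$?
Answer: $4293$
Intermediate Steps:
$a{\left(y \right)} = 12$
$T{\left(13 \right)} \left(-93 + a{\left(11 \right)}\right) = \left(-1 - 52\right) \left(-93 + 12\right) = \left(-1 - 52\right) \left(-81\right) = \left(-53\right) \left(-81\right) = 4293$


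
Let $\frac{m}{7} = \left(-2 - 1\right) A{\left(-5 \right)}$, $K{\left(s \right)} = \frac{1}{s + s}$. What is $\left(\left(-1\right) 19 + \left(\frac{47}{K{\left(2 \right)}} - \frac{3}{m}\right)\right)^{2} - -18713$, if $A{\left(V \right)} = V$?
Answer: $\frac{57898821}{1225} \approx 47264.0$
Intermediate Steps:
$K{\left(s \right)} = \frac{1}{2 s}$
$m = 105$ ($m = 7 \left(-2 - 1\right) \left(-5\right) = 7 \left(\left(-3\right) \left(-5\right)\right) = 7 \cdot 15 = 105$)
$\left(\left(-1\right) 19 + \left(\frac{47}{K{\left(2 \right)}} - \frac{3}{m}\right)\right)^{2} - -18713 = \left(\left(-1\right) 19 + \left(\frac{47}{\frac{1}{2} \cdot \frac{1}{2}} - \frac{3}{105}\right)\right)^{2} - -18713 = \left(-19 + \left(\frac{47}{\frac{1}{2} \cdot \frac{1}{2}} - \frac{1}{35}\right)\right)^{2} + 18713 = \left(-19 - \left(\frac{1}{35} - 47 \frac{1}{\frac{1}{4}}\right)\right)^{2} + 18713 = \left(-19 + \left(47 \cdot 4 - \frac{1}{35}\right)\right)^{2} + 18713 = \left(-19 + \left(188 - \frac{1}{35}\right)\right)^{2} + 18713 = \left(-19 + \frac{6579}{35}\right)^{2} + 18713 = \left(\frac{5914}{35}\right)^{2} + 18713 = \frac{34975396}{1225} + 18713 = \frac{57898821}{1225}$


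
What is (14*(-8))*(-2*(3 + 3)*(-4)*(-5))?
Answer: 26880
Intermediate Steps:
(14*(-8))*(-2*(3 + 3)*(-4)*(-5)) = -112*(-12*(-4))*(-5) = -112*(-2*(-24))*(-5) = -5376*(-5) = -112*(-240) = 26880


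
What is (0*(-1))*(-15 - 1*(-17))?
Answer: 0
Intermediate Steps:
(0*(-1))*(-15 - 1*(-17)) = 0*(-15 + 17) = 0*2 = 0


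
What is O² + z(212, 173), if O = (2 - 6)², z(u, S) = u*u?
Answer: 45200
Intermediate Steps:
z(u, S) = u²
O = 16 (O = (-4)² = 16)
O² + z(212, 173) = 16² + 212² = 256 + 44944 = 45200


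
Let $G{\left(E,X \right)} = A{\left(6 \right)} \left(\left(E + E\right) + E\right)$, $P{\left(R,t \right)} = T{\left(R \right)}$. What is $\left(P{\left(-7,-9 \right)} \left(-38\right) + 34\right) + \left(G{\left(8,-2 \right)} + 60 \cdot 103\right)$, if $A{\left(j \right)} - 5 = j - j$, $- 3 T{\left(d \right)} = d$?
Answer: $\frac{18736}{3} \approx 6245.3$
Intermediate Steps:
$T{\left(d \right)} = - \frac{d}{3}$
$A{\left(j \right)} = 5$ ($A{\left(j \right)} = 5 + \left(j - j\right) = 5 + 0 = 5$)
$P{\left(R,t \right)} = - \frac{R}{3}$
$G{\left(E,X \right)} = 15 E$ ($G{\left(E,X \right)} = 5 \left(\left(E + E\right) + E\right) = 5 \left(2 E + E\right) = 5 \cdot 3 E = 15 E$)
$\left(P{\left(-7,-9 \right)} \left(-38\right) + 34\right) + \left(G{\left(8,-2 \right)} + 60 \cdot 103\right) = \left(\left(- \frac{1}{3}\right) \left(-7\right) \left(-38\right) + 34\right) + \left(15 \cdot 8 + 60 \cdot 103\right) = \left(\frac{7}{3} \left(-38\right) + 34\right) + \left(120 + 6180\right) = \left(- \frac{266}{3} + 34\right) + 6300 = - \frac{164}{3} + 6300 = \frac{18736}{3}$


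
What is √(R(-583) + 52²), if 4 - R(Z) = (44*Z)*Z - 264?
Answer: 4*I*√934509 ≈ 3866.8*I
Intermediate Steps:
R(Z) = 268 - 44*Z² (R(Z) = 4 - ((44*Z)*Z - 264) = 4 - (44*Z² - 264) = 4 - (-264 + 44*Z²) = 4 + (264 - 44*Z²) = 268 - 44*Z²)
√(R(-583) + 52²) = √((268 - 44*(-583)²) + 52²) = √((268 - 44*339889) + 2704) = √((268 - 14955116) + 2704) = √(-14954848 + 2704) = √(-14952144) = 4*I*√934509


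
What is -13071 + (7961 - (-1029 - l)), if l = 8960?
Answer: 4879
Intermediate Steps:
-13071 + (7961 - (-1029 - l)) = -13071 + (7961 - (-1029 - 1*8960)) = -13071 + (7961 - (-1029 - 8960)) = -13071 + (7961 - 1*(-9989)) = -13071 + (7961 + 9989) = -13071 + 17950 = 4879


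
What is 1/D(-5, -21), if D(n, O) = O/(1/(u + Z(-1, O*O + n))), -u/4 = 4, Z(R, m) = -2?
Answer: 1/378 ≈ 0.0026455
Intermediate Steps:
u = -16 (u = -4*4 = -16)
D(n, O) = -18*O (D(n, O) = O/(1/(-16 - 2)) = O/(1/(-18)) = O/(-1/18) = O*(-18) = -18*O)
1/D(-5, -21) = 1/(-18*(-21)) = 1/378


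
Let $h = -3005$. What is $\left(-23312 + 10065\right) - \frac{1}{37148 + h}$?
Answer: $- \frac{452292322}{34143} \approx -13247.0$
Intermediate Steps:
$\left(-23312 + 10065\right) - \frac{1}{37148 + h} = \left(-23312 + 10065\right) - \frac{1}{37148 - 3005} = -13247 - \frac{1}{34143} = - \frac{452292322}{34143}$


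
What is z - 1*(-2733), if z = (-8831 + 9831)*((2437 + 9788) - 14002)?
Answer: -1774267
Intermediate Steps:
z = -1777000 (z = 1000*(12225 - 14002) = 1000*(-1777) = -1777000)
z - 1*(-2733) = -1777000 - 1*(-2733) = -1777000 + 2733 = -1774267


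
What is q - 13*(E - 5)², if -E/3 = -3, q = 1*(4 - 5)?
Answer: -209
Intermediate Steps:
q = -1 (q = 1*(-1) = -1)
E = 9 (E = -3*(-3) = 9)
q - 13*(E - 5)² = -1 - 13*(9 - 5)² = -1 - 13*4² = -1 - 13*16 = -1 - 208 = -209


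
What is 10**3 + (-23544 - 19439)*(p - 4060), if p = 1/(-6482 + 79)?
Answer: 1117400250923/6403 ≈ 1.7451e+8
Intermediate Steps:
p = -1/6403 (p = 1/(-6403) = -1/6403 ≈ -0.00015618)
10**3 + (-23544 - 19439)*(p - 4060) = 10**3 + (-23544 - 19439)*(-1/6403 - 4060) = 1000 - 42983*(-25996181/6403) = 1000 + 1117393847923/6403 = 1117400250923/6403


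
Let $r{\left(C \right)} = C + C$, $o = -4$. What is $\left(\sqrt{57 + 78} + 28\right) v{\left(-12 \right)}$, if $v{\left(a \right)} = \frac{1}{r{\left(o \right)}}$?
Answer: $- \frac{7}{2} - \frac{3 \sqrt{15}}{8} \approx -4.9524$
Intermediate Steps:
$r{\left(C \right)} = 2 C$
$v{\left(a \right)} = - \frac{1}{8}$ ($v{\left(a \right)} = \frac{1}{2 \left(-4\right)} = \frac{1}{-8} = - \frac{1}{8}$)
$\left(\sqrt{57 + 78} + 28\right) v{\left(-12 \right)} = \left(\sqrt{57 + 78} + 28\right) \left(- \frac{1}{8}\right) = \left(\sqrt{135} + 28\right) \left(- \frac{1}{8}\right) = \left(3 \sqrt{15} + 28\right) \left(- \frac{1}{8}\right) = \left(28 + 3 \sqrt{15}\right) \left(- \frac{1}{8}\right) = - \frac{7}{2} - \frac{3 \sqrt{15}}{8}$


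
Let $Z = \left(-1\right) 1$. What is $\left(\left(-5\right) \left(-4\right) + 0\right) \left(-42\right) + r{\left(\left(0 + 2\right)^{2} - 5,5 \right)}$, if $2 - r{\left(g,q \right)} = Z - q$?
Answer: $-832$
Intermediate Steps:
$Z = -1$
$r{\left(g,q \right)} = 3 + q$ ($r{\left(g,q \right)} = 2 - \left(-1 - q\right) = 2 + \left(1 + q\right) = 3 + q$)
$\left(\left(-5\right) \left(-4\right) + 0\right) \left(-42\right) + r{\left(\left(0 + 2\right)^{2} - 5,5 \right)} = \left(\left(-5\right) \left(-4\right) + 0\right) \left(-42\right) + \left(3 + 5\right) = \left(20 + 0\right) \left(-42\right) + 8 = 20 \left(-42\right) + 8 = -840 + 8 = -832$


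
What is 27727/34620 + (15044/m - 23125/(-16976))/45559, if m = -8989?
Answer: 48190353800564243/60171107086235280 ≈ 0.80089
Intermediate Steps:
27727/34620 + (15044/m - 23125/(-16976))/45559 = 27727/34620 + (15044/(-8989) - 23125/(-16976))/45559 = 27727*(1/34620) + (15044*(-1/8989) - 23125*(-1/16976))*(1/45559) = 27727/34620 + (-15044/8989 + 23125/16976)*(1/45559) = 27727/34620 - 47516319/152597264*1/45559 = 27727/34620 - 47516319/6952178750576 = 48190353800564243/60171107086235280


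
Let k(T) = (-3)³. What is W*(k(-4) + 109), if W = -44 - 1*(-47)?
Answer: 246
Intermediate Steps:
W = 3 (W = -44 + 47 = 3)
k(T) = -27
W*(k(-4) + 109) = 3*(-27 + 109) = 3*82 = 246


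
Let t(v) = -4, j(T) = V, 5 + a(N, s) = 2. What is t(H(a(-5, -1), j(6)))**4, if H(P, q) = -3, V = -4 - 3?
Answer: 256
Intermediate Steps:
V = -7
a(N, s) = -3 (a(N, s) = -5 + 2 = -3)
j(T) = -7
t(H(a(-5, -1), j(6)))**4 = (-4)**4 = 256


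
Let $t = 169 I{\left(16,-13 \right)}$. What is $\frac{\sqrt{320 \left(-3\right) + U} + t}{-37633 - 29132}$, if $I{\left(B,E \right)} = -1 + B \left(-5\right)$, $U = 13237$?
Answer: $\frac{4563}{22255} - \frac{\sqrt{12277}}{66765} \approx 0.20337$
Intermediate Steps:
$I{\left(B,E \right)} = -1 - 5 B$
$t = -13689$ ($t = 169 \left(-1 - 80\right) = 169 \left(-81\right) = -13689$)
$\frac{\sqrt{320 \left(-3\right) + U} + t}{-37633 - 29132} = \frac{\sqrt{320 \left(-3\right) + 13237} - 13689}{-37633 - 29132} = \frac{\sqrt{-960 + 13237} - 13689}{-66765} = \left(\sqrt{12277} - 13689\right) \left(- \frac{1}{66765}\right) = \left(-13689 + \sqrt{12277}\right) \left(- \frac{1}{66765}\right) = \frac{4563}{22255} - \frac{\sqrt{12277}}{66765}$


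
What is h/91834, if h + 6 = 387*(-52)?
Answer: -10065/45917 ≈ -0.21920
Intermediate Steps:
h = -20130 (h = -6 + 387*(-52) = -6 - 20124 = -20130)
h/91834 = -20130/91834 = -20130*1/91834 = -10065/45917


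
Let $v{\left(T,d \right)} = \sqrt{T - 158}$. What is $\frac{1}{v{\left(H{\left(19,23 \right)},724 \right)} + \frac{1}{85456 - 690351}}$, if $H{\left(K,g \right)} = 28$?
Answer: $- \frac{604895}{47566734933251} - \frac{365897961025 i \sqrt{130}}{47566734933251} \approx -1.2717 \cdot 10^{-8} - 0.087706 i$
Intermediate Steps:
$v{\left(T,d \right)} = \sqrt{-158 + T}$
$\frac{1}{v{\left(H{\left(19,23 \right)},724 \right)} + \frac{1}{85456 - 690351}} = \frac{1}{\sqrt{-158 + 28} + \frac{1}{85456 - 690351}} = \frac{1}{\sqrt{-130} + \frac{1}{-604895}} = \frac{1}{i \sqrt{130} - \frac{1}{604895}} = \frac{1}{- \frac{1}{604895} + i \sqrt{130}}$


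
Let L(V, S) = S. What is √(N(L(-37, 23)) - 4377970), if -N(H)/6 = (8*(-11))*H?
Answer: I*√4365826 ≈ 2089.5*I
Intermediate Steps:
N(H) = 528*H (N(H) = -6*8*(-11)*H = -(-528)*H = 528*H)
√(N(L(-37, 23)) - 4377970) = √(528*23 - 4377970) = √(12144 - 4377970) = √(-4365826) = I*√4365826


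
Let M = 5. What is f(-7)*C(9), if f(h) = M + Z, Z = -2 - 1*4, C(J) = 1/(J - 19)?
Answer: 1/10 ≈ 0.10000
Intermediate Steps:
C(J) = 1/(-19 + J)
Z = -6 (Z = -2 - 4 = -6)
f(h) = -1 (f(h) = 5 - 6 = -1)
f(-7)*C(9) = -1/(-19 + 9) = -1/(-10) = -1*(-1/10) = 1/10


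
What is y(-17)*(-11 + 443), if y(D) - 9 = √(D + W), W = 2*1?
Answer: 3888 + 432*I*√15 ≈ 3888.0 + 1673.1*I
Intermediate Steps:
W = 2
y(D) = 9 + √(2 + D) (y(D) = 9 + √(D + 2) = 9 + √(2 + D))
y(-17)*(-11 + 443) = (9 + √(2 - 17))*(-11 + 443) = (9 + √(-15))*432 = (9 + I*√15)*432 = 3888 + 432*I*√15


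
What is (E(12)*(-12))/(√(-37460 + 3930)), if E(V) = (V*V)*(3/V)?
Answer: 216*I*√33530/16765 ≈ 2.3592*I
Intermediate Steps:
E(V) = 3*V (E(V) = V²*(3/V) = 3*V)
(E(12)*(-12))/(√(-37460 + 3930)) = ((3*12)*(-12))/(√(-37460 + 3930)) = (36*(-12))/(√(-33530)) = -432*(-I*√33530/33530) = -(-216)*I*√33530/16765 = 216*I*√33530/16765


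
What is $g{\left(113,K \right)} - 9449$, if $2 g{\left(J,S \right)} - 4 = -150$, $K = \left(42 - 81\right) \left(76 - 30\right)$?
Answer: $-9522$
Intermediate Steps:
$K = -1794$ ($K = \left(-39\right) 46 = -1794$)
$g{\left(J,S \right)} = -73$ ($g{\left(J,S \right)} = 2 + \frac{1}{2} \left(-150\right) = 2 - 75 = -73$)
$g{\left(113,K \right)} - 9449 = -73 - 9449 = -9522$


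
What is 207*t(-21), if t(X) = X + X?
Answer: -8694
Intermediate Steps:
t(X) = 2*X
207*t(-21) = 207*(2*(-21)) = 207*(-42) = -8694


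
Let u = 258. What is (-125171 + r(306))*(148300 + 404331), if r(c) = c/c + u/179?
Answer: -12381792607532/179 ≈ -6.9172e+10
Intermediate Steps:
r(c) = 437/179 (r(c) = c/c + 258/179 = 1 + 258*(1/179) = 1 + 258/179 = 437/179)
(-125171 + r(306))*(148300 + 404331) = (-125171 + 437/179)*(148300 + 404331) = -22405172/179*552631 = -12381792607532/179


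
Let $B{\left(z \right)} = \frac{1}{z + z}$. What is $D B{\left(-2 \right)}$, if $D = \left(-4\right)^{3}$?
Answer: $16$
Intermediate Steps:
$B{\left(z \right)} = \frac{1}{2 z}$
$D = -64$
$D B{\left(-2 \right)} = - 64 \frac{1}{2 \left(-2\right)} = - 64 \cdot \frac{1}{2} \left(- \frac{1}{2}\right) = \left(-64\right) \left(- \frac{1}{4}\right) = 16$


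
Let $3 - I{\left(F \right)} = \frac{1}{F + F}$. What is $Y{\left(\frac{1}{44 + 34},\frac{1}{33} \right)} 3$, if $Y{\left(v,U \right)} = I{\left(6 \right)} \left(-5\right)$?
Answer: $- \frac{175}{4} \approx -43.75$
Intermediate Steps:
$I{\left(F \right)} = 3 - \frac{1}{2 F}$ ($I{\left(F \right)} = 3 - \frac{1}{F + F} = 3 - \frac{1}{2 F}$)
$Y{\left(v,U \right)} = - \frac{175}{12}$ ($Y{\left(v,U \right)} = \left(3 - \frac{1}{2 \cdot 6}\right) \left(-5\right) = \left(3 - \frac{1}{12}\right) \left(-5\right) = \frac{35}{12} \left(-5\right) = - \frac{175}{12}$)
$Y{\left(\frac{1}{44 + 34},\frac{1}{33} \right)} 3 = \left(- \frac{175}{12}\right) 3 = - \frac{175}{4}$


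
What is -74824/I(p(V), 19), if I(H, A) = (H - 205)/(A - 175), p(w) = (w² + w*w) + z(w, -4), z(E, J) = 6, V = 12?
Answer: 11672544/89 ≈ 1.3115e+5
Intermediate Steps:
p(w) = 6 + 2*w² (p(w) = (w² + w*w) + 6 = (w² + w²) + 6 = 2*w² + 6 = 6 + 2*w²)
I(H, A) = (-205 + H)/(-175 + A)
-74824/I(p(V), 19) = -74824*(-175 + 19)/(-205 + (6 + 2*12²)) = -74824*(-156/(-205 + (6 + 2*144))) = -74824*(-156/(-205 + (6 + 288))) = -74824*(-156/(-205 + 294)) = -74824/((-1/156*89)) = -74824/(-89/156) = -74824*(-156/89) = 11672544/89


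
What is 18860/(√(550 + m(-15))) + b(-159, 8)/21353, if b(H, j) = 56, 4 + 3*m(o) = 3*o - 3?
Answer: 56/21353 + 9430*√4794/799 ≈ 817.18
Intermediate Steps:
m(o) = -7/3 + o (m(o) = -4/3 + (3*o - 3)/3 = -4/3 + (-3 + 3*o)/3 = -4/3 + (-1 + o) = -7/3 + o)
18860/(√(550 + m(-15))) + b(-159, 8)/21353 = 18860/(√(550 + (-7/3 - 15))) + 56/21353 = 18860/(√(550 - 52/3)) + 56*(1/21353) = 18860/(√(1598/3)) + 56/21353 = 18860/((√4794/3)) + 56/21353 = 18860*(√4794/1598) + 56/21353 = 9430*√4794/799 + 56/21353 = 56/21353 + 9430*√4794/799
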